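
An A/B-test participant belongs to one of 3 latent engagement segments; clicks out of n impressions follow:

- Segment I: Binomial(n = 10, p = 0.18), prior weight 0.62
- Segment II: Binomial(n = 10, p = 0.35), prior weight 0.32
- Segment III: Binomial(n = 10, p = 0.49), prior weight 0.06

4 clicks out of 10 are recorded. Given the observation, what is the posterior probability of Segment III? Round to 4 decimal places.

P(component k | x) = π_k·f_k(x) / marginal(x), where marginal(x) = Σ_j π_j·f_j(x).
Binomial probabilities:
  f_I = C(10,4)·0.18^4·0.82^6 = 210·0.00104976·0.304007 = 0.0670181
  f_II = C(10,4)·0.35^4·0.65^6 = 210·0.0150062·0.0754189 = 0.237668
  f_III = C(10,4)·0.49^4·0.51^6 = 210·0.057648·0.0175963 = 0.213022
Unnormalised posteriors:
  π_I·f_I = 0.62 × 0.0670181 = 0.0415513
  π_II·f_II = 0.32 × 0.237668 = 0.0760539
  π_III·f_III = 0.06 × 0.213022 = 0.0127813
Normaliser: 0.0415513 + 0.0760539 + 0.0127813 = 0.130386
So the posterior for Segment III is 0.0127813 / 0.130386 ≈ 0.0980.

0.0980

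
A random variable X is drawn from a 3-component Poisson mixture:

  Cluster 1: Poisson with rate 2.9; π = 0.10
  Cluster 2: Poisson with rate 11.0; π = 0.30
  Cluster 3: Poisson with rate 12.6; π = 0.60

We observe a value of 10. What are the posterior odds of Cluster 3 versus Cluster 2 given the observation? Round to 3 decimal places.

1.570

The posterior odds equal the prior odds times the likelihood ratio: (P(Z=i)/P(Z=j))·(f_i(x)/f_j(x)).
Evaluate each component's likelihood at the observed value:
  f_1 = 0.000637915
  f_2 = 0.119378
  f_3 = 0.0937199
Odds = (0.60/0.30) × (0.0937199/0.119378) = 2 × 0.785068 ≈ 1.570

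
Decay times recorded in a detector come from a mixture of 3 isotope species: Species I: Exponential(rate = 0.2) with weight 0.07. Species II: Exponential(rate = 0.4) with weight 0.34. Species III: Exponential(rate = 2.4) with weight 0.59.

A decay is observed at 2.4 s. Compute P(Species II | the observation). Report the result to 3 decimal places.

Posterior ∝ prior × likelihood, so P(k | x) ∝ π_k f_k(x); normalise over all components.
Exponential densities:
  p_I = 0.123757
  p_II = 0.153157
  p_III = 0.00756267
Unnormalised posteriors:
  π_I·p_I = 0.07 × 0.123757 = 0.00866297
  π_II·p_II = 0.34 × 0.153157 = 0.0520734
  π_III·p_III = 0.59 × 0.00756267 = 0.00446197
Evidence: 0.00866297 + 0.0520734 + 0.00446197 = 0.0651984
P(Species II | x) ≈ 0.799

0.799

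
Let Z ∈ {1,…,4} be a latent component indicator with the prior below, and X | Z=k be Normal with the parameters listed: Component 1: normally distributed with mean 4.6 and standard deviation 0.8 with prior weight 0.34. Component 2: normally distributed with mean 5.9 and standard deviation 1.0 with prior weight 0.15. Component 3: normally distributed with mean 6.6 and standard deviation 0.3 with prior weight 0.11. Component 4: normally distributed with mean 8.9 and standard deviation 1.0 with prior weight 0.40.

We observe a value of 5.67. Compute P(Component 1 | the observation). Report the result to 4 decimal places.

0.5346

Apply Bayes' rule: the posterior for each component is proportional to its prior times its likelihood at x.
Normal densities:
  f_1 = 0.203875
  f_2 = 0.388529
  f_3 = 0.0108894
  f_4 = 0.00216488
Unnormalised posteriors:
  P(Z=1)·f_1 = 0.34 × 0.203875 = 0.0693175
  P(Z=2)·f_2 = 0.15 × 0.388529 = 0.0582793
  P(Z=3)·f_3 = 0.11 × 0.0108894 = 0.00119783
  P(Z=4)·f_4 = 0.40 × 0.00216488 = 0.000865954
Normaliser: 0.0693175 + 0.0582793 + 0.00119783 + 0.000865954 = 0.129661
P(Component 1 | x) = 0.0693175 / 0.129661 ≈ 0.5346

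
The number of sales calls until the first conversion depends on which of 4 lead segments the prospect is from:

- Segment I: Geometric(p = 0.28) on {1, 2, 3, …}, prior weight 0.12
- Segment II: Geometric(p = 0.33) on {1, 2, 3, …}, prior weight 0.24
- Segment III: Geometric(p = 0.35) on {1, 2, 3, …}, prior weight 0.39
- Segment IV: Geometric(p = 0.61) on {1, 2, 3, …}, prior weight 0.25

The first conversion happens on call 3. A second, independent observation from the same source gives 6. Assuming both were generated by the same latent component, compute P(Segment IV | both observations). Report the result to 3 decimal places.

Apply Bayes' rule: the posterior for each component is proportional to its prior times its likelihood at x.
Since both observations come from the same component, the likelihood for component k is f_k(x₁)·f_k(x₂).
  L_I = [0.28·(1−0.28)^2 = 0.28·0.5184 = 0.145152] × [0.0541777] = 0.007864
  L_II = [0.33·(1−0.33)^2 = 0.33·0.4489 = 0.148137] × [0.0445541] = 0.00660011
  L_III = [0.35·(1−0.35)^2 = 0.35·0.4225 = 0.147875] × [0.0406102] = 0.00600523
  L_IV = [0.61·(1−0.61)^2 = 0.61·0.1521 = 0.092781] × [0.00550368] = 0.000510637
Unnormalised posteriors:
  w_I·L_I = 0.12 × 0.007864 = 0.00094368
  w_II·L_II = 0.24 × 0.00660011 = 0.00158403
  w_III·L_III = 0.39 × 0.00600523 = 0.00234204
  w_IV·L_IV = 0.25 × 0.000510637 = 0.000127659
Sum: 0.00094368 + 0.00158403 + 0.00234204 + 0.000127659 = 0.00499741
So the posterior for Segment IV is 0.000127659 / 0.00499741 ≈ 0.026.

0.026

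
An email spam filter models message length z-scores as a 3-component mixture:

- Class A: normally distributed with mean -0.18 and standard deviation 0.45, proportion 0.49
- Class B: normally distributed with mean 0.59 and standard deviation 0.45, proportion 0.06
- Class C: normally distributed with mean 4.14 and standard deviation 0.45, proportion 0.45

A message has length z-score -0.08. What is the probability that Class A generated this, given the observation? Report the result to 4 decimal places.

The responsibility of component k is π_k f_k(x) divided by Σ_j π_j f_j(x).
Evaluate each component's likelihood at the observed value:
  f_A = (1/(0.45·√(2π)))·exp(−(-0.08−-0.18)²/(2·0.45²)) = 0.886538·exp(-0.02469) = 0.864917
  f_B = (1/(0.45·√(2π)))·exp(−(-0.08−0.59)²/(2·0.45²)) = 0.886538·exp(-1.10840) = 0.292636
  f_C = (1/(0.45·√(2π)))·exp(−(-0.08−4.14)²/(2·0.45²)) = 0.886538·exp(-43.97136) = 7.09871e-20
Weight by the priors:
  π_A·f_A = 0.49 × 0.864917 = 0.423809
  π_B·f_B = 0.06 × 0.292636 = 0.0175582
  π_C·f_C = 0.45 × 7.09871e-20 = 3.19442e-20
Sum: 0.423809 + 0.0175582 + 3.19442e-20 = 0.441367
Responsibility of Class A: 0.423809 / 0.441367 ≈ 0.9602

0.9602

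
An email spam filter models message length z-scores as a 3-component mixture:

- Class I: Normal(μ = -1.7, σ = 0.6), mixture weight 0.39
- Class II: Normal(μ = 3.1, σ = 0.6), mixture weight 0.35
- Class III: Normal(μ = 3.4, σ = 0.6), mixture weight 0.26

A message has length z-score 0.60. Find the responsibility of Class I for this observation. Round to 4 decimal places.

Posterior ∝ prior × likelihood, so P(k | x) ∝ π_k f_k(x); normalise over all components.
Normal densities:
  f_I = (1/(0.6·√(2π)))·exp(−(0.60−-1.7)²/(2·0.6²)) = 0.664904·exp(-7.34722) = 0.000428451
  f_II = (1/(0.6·√(2π)))·exp(−(0.60−3.1)²/(2·0.6²)) = 0.664904·exp(-8.68056) = 0.000112938
  f_III = (1/(0.6·√(2π)))·exp(−(0.60−3.4)²/(2·0.6²)) = 0.664904·exp(-10.88889) = 1.24101e-05
Weight by the priors:
  π_I·f_I = 0.39 × 0.000428451 = 0.000167096
  π_II·f_II = 0.35 × 0.000112938 = 3.95284e-05
  π_III·f_III = 0.26 × 1.24101e-05 = 3.22662e-06
Sum: 0.000167096 + 3.95284e-05 + 3.22662e-06 = 0.000209851
P(Class I | 0.60) ≈ 0.7963

0.7963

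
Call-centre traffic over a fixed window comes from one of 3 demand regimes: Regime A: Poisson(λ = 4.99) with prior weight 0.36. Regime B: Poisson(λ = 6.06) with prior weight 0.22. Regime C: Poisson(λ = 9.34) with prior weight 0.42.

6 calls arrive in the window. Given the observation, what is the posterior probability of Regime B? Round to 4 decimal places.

Posterior ∝ prior × likelihood, so P(k | x) ∝ P(Z=k) f_k(x); normalise over all components.
Evaluate each component's likelihood at the observed value:
  p_A = 0.145929
  p_B = 0.160575
  p_C = 0.0809913
Multiply by the mixture weights:
  P(Z=A)·p_A = 0.36 × 0.145929 = 0.0525344
  P(Z=B)·p_B = 0.22 × 0.160575 = 0.0353266
  P(Z=C)·p_C = 0.42 × 0.0809913 = 0.0340163
Denominator: 0.0525344 + 0.0353266 + 0.0340163 = 0.121877
Responsibility of Regime B: 0.0353266 / 0.121877 ≈ 0.2899

0.2899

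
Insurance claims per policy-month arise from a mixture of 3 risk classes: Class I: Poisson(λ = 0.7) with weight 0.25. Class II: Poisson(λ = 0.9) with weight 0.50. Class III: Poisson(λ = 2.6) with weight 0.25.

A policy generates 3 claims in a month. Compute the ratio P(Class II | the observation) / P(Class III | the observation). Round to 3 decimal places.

Only the two components matter; the odds are (P(Z=i) f_i(x)) / (P(Z=j) f_j(x)).
Component likelihoods at x = 3 claims:
  p_I = e^(−0.7)·0.7^3/3! = 0.0283881
  p_II = e^(−0.9)·0.9^3/3! = 0.0493982
  p_III = e^(−2.6)·2.6^3/3! = 0.217572
Odds = (0.50/0.25) × (0.0493982/0.217572) = 2 × 0.227043 ≈ 0.454

0.454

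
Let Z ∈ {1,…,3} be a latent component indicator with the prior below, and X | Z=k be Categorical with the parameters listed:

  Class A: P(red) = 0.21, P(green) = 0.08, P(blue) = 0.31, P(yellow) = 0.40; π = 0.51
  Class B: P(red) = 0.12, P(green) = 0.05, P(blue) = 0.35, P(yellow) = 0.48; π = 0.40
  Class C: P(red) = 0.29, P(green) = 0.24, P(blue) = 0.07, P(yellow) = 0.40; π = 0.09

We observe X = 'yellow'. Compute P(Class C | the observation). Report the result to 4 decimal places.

The responsibility of component k is π_k f_k(x) divided by Σ_j π_j f_j(x).
Categorical probabilities:
  L_A = 0.4
  L_B = 0.48
  L_C = 0.4
Unnormalised posteriors:
  π_A·L_A = 0.51 × 0.4 = 0.204
  π_B·L_B = 0.40 × 0.48 = 0.192
  π_C·L_C = 0.09 × 0.4 = 0.036
Sum: 0.204 + 0.192 + 0.036 = 0.432
Responsibility of Class C: 0.036 / 0.432 ≈ 0.0833

0.0833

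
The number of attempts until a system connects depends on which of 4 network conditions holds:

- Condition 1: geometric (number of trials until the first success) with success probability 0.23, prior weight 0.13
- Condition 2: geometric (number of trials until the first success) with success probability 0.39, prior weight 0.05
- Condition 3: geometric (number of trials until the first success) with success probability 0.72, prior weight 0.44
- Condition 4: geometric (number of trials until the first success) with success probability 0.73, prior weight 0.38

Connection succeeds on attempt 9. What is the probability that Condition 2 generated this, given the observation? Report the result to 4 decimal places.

0.0914

Posterior ∝ prior × likelihood, so P(k | x) ∝ π_k f_k(x); normalise over all components.
Evaluate each component's likelihood at the observed value:
  p_1 = 0.23·(1−0.23)^8 = 0.23·0.123574 = 0.0284219
  p_2 = 0.39·(1−0.39)^8 = 0.39·0.0191707 = 0.00747659
  p_3 = 0.72·(1−0.72)^8 = 0.72·3.77802e-05 = 2.72017e-05
  p_4 = 0.73·(1−0.73)^8 = 0.73·2.8243e-05 = 2.06174e-05
Weight by the priors:
  π_1·p_1 = 0.13 × 0.0284219 = 0.00369485
  π_2·p_2 = 0.05 × 0.00747659 = 0.000373829
  π_3·p_3 = 0.44 × 2.72017e-05 = 1.19688e-05
  π_4·p_4 = 0.38 × 2.06174e-05 = 7.8346e-06
Denominator: 0.00369485 + 0.000373829 + 1.19688e-05 + 7.8346e-06 = 0.00408848
P(Condition 2 | 9) ≈ 0.0914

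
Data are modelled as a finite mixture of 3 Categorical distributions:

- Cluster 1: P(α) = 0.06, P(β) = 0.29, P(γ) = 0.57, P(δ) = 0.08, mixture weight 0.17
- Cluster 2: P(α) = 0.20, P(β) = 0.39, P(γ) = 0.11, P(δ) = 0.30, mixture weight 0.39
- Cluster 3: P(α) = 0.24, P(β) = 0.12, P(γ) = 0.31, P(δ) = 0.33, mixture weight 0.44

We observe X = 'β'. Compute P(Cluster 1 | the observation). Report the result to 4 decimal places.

0.1939

P(component k | x) = w_k·f_k(x) / marginal(x), where marginal(x) = Σ_j w_j·f_j(x).
Categorical probabilities:
  p_1 = 0.29
  p_2 = 0.39
  p_3 = 0.12
Weight by the priors:
  w_1·p_1 = 0.17 × 0.29 = 0.0493
  w_2·p_2 = 0.39 × 0.39 = 0.1521
  w_3·p_3 = 0.44 × 0.12 = 0.0528
Sum: 0.0493 + 0.1521 + 0.0528 = 0.2542
So the posterior for Cluster 1 is 0.0493 / 0.2542 ≈ 0.1939.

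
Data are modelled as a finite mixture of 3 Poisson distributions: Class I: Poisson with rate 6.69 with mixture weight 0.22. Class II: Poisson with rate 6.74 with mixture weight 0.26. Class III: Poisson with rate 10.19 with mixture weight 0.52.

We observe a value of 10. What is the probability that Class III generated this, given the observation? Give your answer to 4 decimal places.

0.6845

Posterior ∝ prior × likelihood, so P(k | x) ∝ P(Z=k) f_k(x); normalise over all components.
Poisson probabilities:
  f_I = 0.0615273
  f_II = 0.0630509
  f_III = 0.124887
Weight by the priors:
  P(Z=I)·f_I = 0.22 × 0.0615273 = 0.013536
  P(Z=II)·f_II = 0.26 × 0.0630509 = 0.0163932
  P(Z=III)·f_III = 0.52 × 0.124887 = 0.0649414
Normaliser: 0.013536 + 0.0163932 + 0.0649414 = 0.0948706
P(Class III | x) = 0.0649414 / 0.0948706 ≈ 0.6845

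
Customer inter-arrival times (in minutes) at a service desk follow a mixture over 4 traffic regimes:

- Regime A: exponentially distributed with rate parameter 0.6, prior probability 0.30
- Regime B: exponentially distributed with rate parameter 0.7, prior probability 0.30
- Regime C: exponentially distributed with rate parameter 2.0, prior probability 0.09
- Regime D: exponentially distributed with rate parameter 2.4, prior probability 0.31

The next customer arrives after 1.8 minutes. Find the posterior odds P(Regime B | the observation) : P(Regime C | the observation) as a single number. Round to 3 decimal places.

12.111

The posterior odds equal the prior odds times the likelihood ratio: (w_i/w_j)·(f_i(x)/f_j(x)).
Evaluate each component's likelihood at the observed value:
  f_A = 0.6·e^(−0.6·1.8) = 0.6·e^(−1.0800) = 0.203757
  f_B = 0.7·e^(−0.7·1.8) = 0.7·e^(−1.2600) = 0.198558
  f_C = 2.0·e^(−2.0·1.8) = 2.0·e^(−3.6000) = 0.0546474
  f_D = 2.4·e^(−2.4·1.8) = 2.4·e^(−4.3200) = 0.0319197
Odds = (0.30/0.09) × (0.198558/0.0546474) = 3.33333 × 3.63343 ≈ 12.111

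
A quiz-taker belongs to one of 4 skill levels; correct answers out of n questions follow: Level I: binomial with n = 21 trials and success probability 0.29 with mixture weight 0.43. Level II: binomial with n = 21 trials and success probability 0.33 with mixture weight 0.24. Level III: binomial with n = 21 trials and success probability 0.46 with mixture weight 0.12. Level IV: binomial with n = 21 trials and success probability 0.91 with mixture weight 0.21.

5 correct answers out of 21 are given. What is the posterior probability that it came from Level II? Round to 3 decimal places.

Posterior ∝ prior × likelihood, so P(k | x) ∝ P(Z=k) f_k(x); normalise over all components.
Evaluate each component's likelihood at the observed value:
  p_I = C(21,5)·0.29^5·0.71^16 = 20349·0.00205111·0.00416998 = 0.174047
  p_II = C(21,5)·0.33^5·0.67^16 = 20349·0.00391354·0.00164891 = 0.131314
  p_III = C(21,5)·0.46^5·0.54^16 = 20349·0.0205963·5.22757e-05 = 0.0219095
  p_IV = C(21,5)·0.91^5·0.09^16 = 20349·0.624032·1.85302e-17 = 2.35304e-13
Multiply by the mixture weights:
  P(Z=I)·p_I = 0.43 × 0.174047 = 0.0748402
  P(Z=II)·p_II = 0.24 × 0.131314 = 0.0315153
  P(Z=III)·p_III = 0.12 × 0.0219095 = 0.00262914
  P(Z=IV)·p_IV = 0.21 × 2.35304e-13 = 4.94139e-14
Sum: 0.0748402 + 0.0315153 + 0.00262914 + 4.94139e-14 = 0.108985
Responsibility of Level II: 0.0315153 / 0.108985 ≈ 0.289

0.289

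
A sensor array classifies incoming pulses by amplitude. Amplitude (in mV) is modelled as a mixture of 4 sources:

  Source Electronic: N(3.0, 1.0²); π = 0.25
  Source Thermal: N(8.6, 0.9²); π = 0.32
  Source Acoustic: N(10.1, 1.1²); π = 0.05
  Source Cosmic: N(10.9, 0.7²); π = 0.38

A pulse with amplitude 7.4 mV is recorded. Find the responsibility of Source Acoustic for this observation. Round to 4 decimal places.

0.0151

P(component k | x) = π_k·f_k(x) / marginal(x), where marginal(x) = Σ_j π_j·f_j(x).
Evaluate each component's likelihood at the observed value:
  p_Electronic = (1/(1.0·√(2π)))·exp(−(7.4−3.0)²/(2·1.0²)) = 0.398942·exp(-9.68000) = 2.49425e-05
  p_Thermal = (1/(0.9·√(2π)))·exp(−(7.4−8.6)²/(2·0.9²)) = 0.443269·exp(-0.88889) = 0.182233
  p_Acoustic = (1/(1.1·√(2π)))·exp(−(7.4−10.1)²/(2·1.1²)) = 0.362675·exp(-3.01240) = 0.0178341
  p_Cosmic = (1/(0.7·√(2π)))·exp(−(7.4−10.9)²/(2·0.7²)) = 0.569918·exp(-12.50000) = 2.12389e-06
Prior × likelihood for each component:
  π_Electronic·p_Electronic = 0.25 × 2.49425e-05 = 6.23562e-06
  π_Thermal·p_Thermal = 0.32 × 0.182233 = 0.0583147
  π_Acoustic·p_Acoustic = 0.05 × 0.0178341 = 0.000891703
  π_Cosmic·p_Cosmic = 0.38 × 2.12389e-06 = 8.07076e-07
Sum: 6.23562e-06 + 0.0583147 + 0.000891703 + 8.07076e-07 = 0.0592134
So the posterior for Source Acoustic is 0.000891703 / 0.0592134 ≈ 0.0151.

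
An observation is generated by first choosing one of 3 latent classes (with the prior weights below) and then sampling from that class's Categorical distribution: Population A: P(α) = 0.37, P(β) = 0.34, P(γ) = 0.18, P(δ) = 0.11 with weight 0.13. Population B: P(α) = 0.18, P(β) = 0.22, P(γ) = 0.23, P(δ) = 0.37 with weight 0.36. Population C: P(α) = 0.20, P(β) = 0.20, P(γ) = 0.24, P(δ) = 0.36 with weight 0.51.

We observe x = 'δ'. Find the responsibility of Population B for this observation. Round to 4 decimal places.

0.4023

Apply Bayes' rule: the posterior for each component is proportional to its prior times its likelihood at x.
Categorical probabilities:
  p_A = 0.11
  p_B = 0.37
  p_C = 0.36
Multiply by the mixture weights:
  π_A·p_A = 0.13 × 0.11 = 0.0143
  π_B·p_B = 0.36 × 0.37 = 0.1332
  π_C·p_C = 0.51 × 0.36 = 0.1836
Normaliser: 0.0143 + 0.1332 + 0.1836 = 0.3311
So the posterior for Population B is 0.1332 / 0.3311 ≈ 0.4023.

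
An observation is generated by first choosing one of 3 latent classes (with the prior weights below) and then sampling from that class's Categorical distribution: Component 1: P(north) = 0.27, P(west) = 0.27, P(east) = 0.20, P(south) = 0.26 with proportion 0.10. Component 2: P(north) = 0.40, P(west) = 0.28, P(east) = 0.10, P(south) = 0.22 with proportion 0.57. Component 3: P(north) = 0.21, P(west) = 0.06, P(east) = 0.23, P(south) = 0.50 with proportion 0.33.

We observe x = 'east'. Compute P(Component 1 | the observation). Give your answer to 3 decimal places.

0.131

By Bayes' theorem, P(k | x) = π_k f_k(x) / Σ_j π_j f_j(x).
Component likelihoods at x = 'east':
  p_1 = P(east | comp) = 0.20
  p_2 = P(east | comp) = 0.10
  p_3 = P(east | comp) = 0.23
Unnormalised posteriors:
  π_1·p_1 = 0.10 × 0.2 = 0.02
  π_2·p_2 = 0.57 × 0.1 = 0.057
  π_3·p_3 = 0.33 × 0.23 = 0.0759
Sum: 0.02 + 0.057 + 0.0759 = 0.1529
So the posterior for Component 1 is 0.02 / 0.1529 ≈ 0.131.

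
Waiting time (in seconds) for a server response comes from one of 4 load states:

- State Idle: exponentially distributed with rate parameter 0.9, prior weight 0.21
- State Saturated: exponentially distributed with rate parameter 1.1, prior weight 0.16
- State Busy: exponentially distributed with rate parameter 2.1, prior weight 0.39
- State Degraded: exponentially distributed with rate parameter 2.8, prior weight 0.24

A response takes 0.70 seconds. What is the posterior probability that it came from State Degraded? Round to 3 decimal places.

By Bayes' theorem, P(k | x) = P(Z=k) f_k(x) / Σ_j P(Z=j) f_j(x).
Exponential densities:
  p_Idle = 0.479333
  p_Saturated = 0.509314
  p_Busy = 0.482844
  p_Degraded = 0.394404
Prior × likelihood for each component:
  P(Z=Idle)·p_Idle = 0.21 × 0.479333 = 0.10066
  P(Z=Saturated)·p_Saturated = 0.16 × 0.509314 = 0.0814903
  P(Z=Busy)·p_Busy = 0.39 × 0.482844 = 0.188309
  P(Z=Degraded)·p_Degraded = 0.24 × 0.394404 = 0.0946569
Evidence: 0.10066 + 0.0814903 + 0.188309 + 0.0946569 = 0.465116
Responsibility of State Degraded: 0.0946569 / 0.465116 ≈ 0.204

0.204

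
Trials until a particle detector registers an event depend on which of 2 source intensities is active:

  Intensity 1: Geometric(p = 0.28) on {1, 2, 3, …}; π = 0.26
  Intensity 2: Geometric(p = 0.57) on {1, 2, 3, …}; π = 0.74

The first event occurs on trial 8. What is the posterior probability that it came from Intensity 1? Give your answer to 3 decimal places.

Apply Bayes' rule: the posterior for each component is proportional to its prior times its likelihood at x.
Component likelihoods at x = 8:
  p_1 = 0.28·(1−0.28)^7 = 0.28·0.100306 = 0.0280857
  p_2 = 0.57·(1−0.57)^7 = 0.57·0.00271819 = 0.00154937
Unnormalised posteriors:
  π_1·p_1 = 0.26 × 0.0280857 = 0.00730229
  π_2·p_2 = 0.74 × 0.00154937 = 0.00114653
Marginal: 0.00730229 + 0.00114653 = 0.00844882
P(Intensity 1 | data) = 0.00730229 / 0.00844882 ≈ 0.864

0.864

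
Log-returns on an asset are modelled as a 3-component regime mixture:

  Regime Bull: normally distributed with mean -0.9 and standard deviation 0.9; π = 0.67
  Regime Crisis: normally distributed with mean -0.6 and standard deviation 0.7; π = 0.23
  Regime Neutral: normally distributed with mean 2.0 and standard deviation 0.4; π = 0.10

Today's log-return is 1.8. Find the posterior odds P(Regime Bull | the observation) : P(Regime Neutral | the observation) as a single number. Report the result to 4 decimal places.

0.0375

The posterior odds equal the prior odds times the likelihood ratio: (w_i/w_j)·(f_i(x)/f_j(x)).
Component likelihoods at x = 1.8:
  f_Bull = 0.00492428
  f_Crisis = 0.0015967
  f_Neutral = 0.880163
Odds = (0.67/0.10) × (0.00492428/0.880163) = 6.7 × 0.00559473 ≈ 0.0375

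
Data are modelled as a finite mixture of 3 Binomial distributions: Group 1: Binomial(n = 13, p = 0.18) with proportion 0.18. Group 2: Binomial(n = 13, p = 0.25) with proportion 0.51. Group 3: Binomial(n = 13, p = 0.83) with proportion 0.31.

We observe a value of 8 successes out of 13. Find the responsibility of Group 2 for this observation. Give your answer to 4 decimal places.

0.1561

The responsibility of component k is π_k f_k(x) divided by Σ_j π_j f_j(x).
Component likelihoods at x = 8 successes out of 13:
  p_1 = C(13,8)·0.18^8·0.82^5 = 1287·1.102e-06·0.37074 = 0.000525809
  p_2 = C(13,8)·0.25^8·0.75^5 = 1287·1.52588e-05·0.237305 = 0.0046602
  p_3 = C(13,8)·0.83^8·0.17^5 = 1287·0.225229·0.000141986 = 0.0411574
Weight by the priors:
  π_1·p_1 = 0.18 × 0.000525809 = 9.46456e-05
  π_2·p_2 = 0.51 × 0.0046602 = 0.0023767
  π_3·p_3 = 0.31 × 0.0411574 = 0.0127588
Denominator: 9.46456e-05 + 0.0023767 + 0.0127588 = 0.0152301
P(Group 2 | the observation) ≈ 0.1561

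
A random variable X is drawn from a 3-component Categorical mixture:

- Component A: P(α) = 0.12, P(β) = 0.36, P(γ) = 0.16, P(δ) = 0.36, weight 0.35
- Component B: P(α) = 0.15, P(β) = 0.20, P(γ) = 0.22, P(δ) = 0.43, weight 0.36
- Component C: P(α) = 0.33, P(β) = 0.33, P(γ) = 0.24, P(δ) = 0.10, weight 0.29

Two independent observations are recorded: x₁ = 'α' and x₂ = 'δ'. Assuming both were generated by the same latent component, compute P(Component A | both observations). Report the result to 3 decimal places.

The responsibility of component k is π_k f_k(x) divided by Σ_j π_j f_j(x).
Since both observations come from the same component, the likelihood for component k is f_k(x₁)·f_k(x₂).
  f_A = [P(α | comp) = 0.12] × [0.36] = 0.0432
  f_B = [P(α | comp) = 0.15] × [0.43] = 0.0645
  f_C = [P(α | comp) = 0.33] × [0.1] = 0.033
Multiply by the mixture weights:
  π_A·f_A = 0.35 × 0.0432 = 0.01512
  π_B·f_B = 0.36 × 0.0645 = 0.02322
  π_C·f_C = 0.29 × 0.033 = 0.00957
Normaliser: 0.01512 + 0.02322 + 0.00957 = 0.04791
Responsibility of Component A: 0.01512 / 0.04791 ≈ 0.316

0.316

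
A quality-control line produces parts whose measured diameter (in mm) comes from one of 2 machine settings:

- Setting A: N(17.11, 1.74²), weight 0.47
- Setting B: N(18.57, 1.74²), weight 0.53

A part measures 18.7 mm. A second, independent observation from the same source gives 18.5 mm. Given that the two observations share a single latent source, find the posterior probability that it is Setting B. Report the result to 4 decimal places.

By Bayes' theorem, P(k | x) = w_k f_k(x) / Σ_j w_j f_j(x).
Since both observations come from the same component, the likelihood for component k is f_k(x₁)·f_k(x₂).
  p_A = [(1/(1.74·√(2π)))·exp(−(18.7−17.11)²/(2·1.74²)) = 0.229277·exp(-0.41751) = 0.151022] × [0.166642] = 0.0251666
  p_B = [(1/(1.74·√(2π)))·exp(−(18.7−18.57)²/(2·1.74²)) = 0.229277·exp(-0.00279) = 0.228638] × [0.229092] = 0.0523791
Prior × likelihood for each component:
  w_A·p_A = 0.47 × 0.0251666 = 0.0118283
  w_B·p_B = 0.53 × 0.0523791 = 0.0277609
Denominator: 0.0118283 + 0.0277609 = 0.0395892
P(Setting B | x₁, x₂) ≈ 0.7012

0.7012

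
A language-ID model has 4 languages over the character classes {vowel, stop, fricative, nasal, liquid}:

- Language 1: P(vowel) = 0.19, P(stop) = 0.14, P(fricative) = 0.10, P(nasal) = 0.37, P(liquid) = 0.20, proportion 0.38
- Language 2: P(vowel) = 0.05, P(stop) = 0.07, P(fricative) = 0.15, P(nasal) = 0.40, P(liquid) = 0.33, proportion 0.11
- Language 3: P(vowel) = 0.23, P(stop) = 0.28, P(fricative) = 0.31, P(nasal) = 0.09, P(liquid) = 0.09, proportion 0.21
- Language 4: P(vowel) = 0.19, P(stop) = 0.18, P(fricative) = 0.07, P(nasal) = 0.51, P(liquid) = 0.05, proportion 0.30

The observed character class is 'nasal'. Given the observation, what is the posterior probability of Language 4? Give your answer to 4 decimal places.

P(component k | x) = π_k·f_k(x) / marginal(x), where marginal(x) = Σ_j π_j·f_j(x).
Categorical probabilities:
  f_1 = P(nasal | comp) = 0.37
  f_2 = P(nasal | comp) = 0.40
  f_3 = P(nasal | comp) = 0.09
  f_4 = P(nasal | comp) = 0.51
Multiply by the mixture weights:
  π_1·f_1 = 0.38 × 0.37 = 0.1406
  π_2·f_2 = 0.11 × 0.4 = 0.044
  π_3·f_3 = 0.21 × 0.09 = 0.0189
  π_4·f_4 = 0.30 × 0.51 = 0.153
Normaliser: 0.1406 + 0.044 + 0.0189 + 0.153 = 0.3565
P(Language 4 | x) ≈ 0.4292

0.4292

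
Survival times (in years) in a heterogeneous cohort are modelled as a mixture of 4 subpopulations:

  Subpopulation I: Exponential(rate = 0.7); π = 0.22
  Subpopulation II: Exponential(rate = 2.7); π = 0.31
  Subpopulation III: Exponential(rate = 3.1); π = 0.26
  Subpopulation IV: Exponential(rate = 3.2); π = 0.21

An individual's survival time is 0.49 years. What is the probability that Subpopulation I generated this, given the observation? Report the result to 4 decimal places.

By Bayes' theorem, P(k | x) = π_k f_k(x) / Σ_j π_j f_j(x).
Exponential densities:
  f_I = 0.7·e^(−0.7·0.49) = 0.7·e^(−0.3430) = 0.496747
  f_II = 2.7·e^(−2.7·0.49) = 2.7·e^(−1.3230) = 0.719105
  f_III = 3.1·e^(−3.1·0.49) = 3.1·e^(−1.5190) = 0.678685
  f_IV = 3.2·e^(−3.2·0.49) = 3.2·e^(−1.5680) = 0.667077
Weight by the priors:
  π_I·f_I = 0.22 × 0.496747 = 0.109284
  π_II·f_II = 0.31 × 0.719105 = 0.222922
  π_III·f_III = 0.26 × 0.678685 = 0.176458
  π_IV·f_IV = 0.21 × 0.667077 = 0.140086
Sum: 0.109284 + 0.222922 + 0.176458 + 0.140086 = 0.648751
So the posterior for Subpopulation I is 0.109284 / 0.648751 ≈ 0.1685.

0.1685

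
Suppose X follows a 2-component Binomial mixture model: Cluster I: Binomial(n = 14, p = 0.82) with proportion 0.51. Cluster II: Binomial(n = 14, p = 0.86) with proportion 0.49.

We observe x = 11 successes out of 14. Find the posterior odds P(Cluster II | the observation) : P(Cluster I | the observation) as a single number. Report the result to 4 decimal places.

The posterior odds equal the prior odds times the likelihood ratio: (P(Z=i)/P(Z=j))·(f_i(x)/f_j(x)).
Binomial probabilities:
  L_I = C(14,11)·0.82^11·0.18^3 = 364·0.112707·0.005832 = 0.239261
  L_II = C(14,11)·0.86^11·0.14^3 = 364·0.190319·0.002744 = 0.190094
0.0931461 / 0.122023 ≈ 0.7633

0.7633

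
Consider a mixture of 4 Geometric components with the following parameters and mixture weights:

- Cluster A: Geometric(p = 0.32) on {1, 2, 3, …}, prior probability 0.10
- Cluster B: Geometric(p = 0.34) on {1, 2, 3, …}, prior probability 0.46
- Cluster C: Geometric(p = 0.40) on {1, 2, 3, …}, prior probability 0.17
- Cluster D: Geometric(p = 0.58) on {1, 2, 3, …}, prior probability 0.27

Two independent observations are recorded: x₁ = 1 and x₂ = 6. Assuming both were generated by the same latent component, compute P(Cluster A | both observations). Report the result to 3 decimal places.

Posterior ∝ prior × likelihood, so P(k | x) ∝ π_k f_k(x); normalise over all components.
Since both observations come from the same component, the likelihood for component k is f_k(x₁)·f_k(x₂).
  f_A = [0.32] × [0.0465259] = 0.0148883
  f_B = [0.34] × [0.0425793] = 0.014477
  f_C = [0.4] × [0.031104] = 0.0124416
  f_D = [0.58] × [0.00758009] = 0.00439645
Weight by the priors:
  π_A·f_A = 0.10 × 0.0148883 = 0.00148883
  π_B·f_B = 0.46 × 0.014477 = 0.0066594
  π_C·f_C = 0.17 × 0.0124416 = 0.00211507
  π_D·f_D = 0.27 × 0.00439645 = 0.00118704
Marginal: 0.00148883 + 0.0066594 + 0.00211507 + 0.00118704 = 0.0114503
Responsibility of Cluster A: 0.00148883 / 0.0114503 ≈ 0.130

0.130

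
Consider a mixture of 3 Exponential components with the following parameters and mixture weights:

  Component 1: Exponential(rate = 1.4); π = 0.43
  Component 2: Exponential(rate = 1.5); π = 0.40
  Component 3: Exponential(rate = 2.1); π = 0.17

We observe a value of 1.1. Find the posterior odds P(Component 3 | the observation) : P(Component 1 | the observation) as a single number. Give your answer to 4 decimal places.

0.2746

The posterior odds equal the prior odds times the likelihood ratio: (w_i/w_j)·(f_i(x)/f_j(x)).
Evaluate each component's likelihood at the observed value:
  f_1 = 0.300134
  f_2 = 0.288075
  f_3 = 0.208449
Odds = (0.17/0.43) × (0.208449/0.300134) = 0.395349 × 0.69452 ≈ 0.2746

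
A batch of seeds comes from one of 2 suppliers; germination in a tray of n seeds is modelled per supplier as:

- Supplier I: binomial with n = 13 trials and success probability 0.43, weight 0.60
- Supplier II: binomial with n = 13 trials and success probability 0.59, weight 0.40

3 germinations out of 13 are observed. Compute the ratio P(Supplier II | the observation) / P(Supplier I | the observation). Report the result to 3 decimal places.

Since P(k|x) ∝ P(Z=k) f_k(x), the posterior odds are P(Z=i) f_i(x) / (P(Z=j) f_j(x)).
Evaluate each component's likelihood at the observed value:
  f_I = C(13,3)·0.43^3·0.57^10 = 286·0.079507·0.00362033 = 0.0823228
  f_II = C(13,3)·0.59^3·0.41^10 = 286·0.205379·0.000134227 = 0.00788425
Odds = (0.40/0.60) × (0.00788425/0.0823228) = 0.666667 × 0.0957725 ≈ 0.064

0.064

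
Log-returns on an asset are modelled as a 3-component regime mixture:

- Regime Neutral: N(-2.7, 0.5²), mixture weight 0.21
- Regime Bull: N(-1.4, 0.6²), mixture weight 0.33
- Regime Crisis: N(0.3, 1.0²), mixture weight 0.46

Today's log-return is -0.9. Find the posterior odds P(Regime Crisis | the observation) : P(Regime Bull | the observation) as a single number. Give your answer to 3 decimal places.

0.576

Since P(k|x) ∝ π_k f_k(x), the posterior odds are π_i f_i(x) / (π_j f_j(x)).
Evaluate each component's likelihood at the observed value:
  f_Neutral = (1/(0.5·√(2π)))·exp(−(-0.9−-2.7)²/(2·0.5²)) = 0.797885·exp(-6.48000) = 0.0012238
  f_Bull = (1/(0.6·√(2π)))·exp(−(-0.9−-1.4)²/(2·0.6²)) = 0.664904·exp(-0.34722) = 0.469853
  f_Crisis = (1/(1.0·√(2π)))·exp(−(-0.9−0.3)²/(2·1.0²)) = 0.398942·exp(-0.72000) = 0.194186
0.0893256 / 0.155052 ≈ 0.576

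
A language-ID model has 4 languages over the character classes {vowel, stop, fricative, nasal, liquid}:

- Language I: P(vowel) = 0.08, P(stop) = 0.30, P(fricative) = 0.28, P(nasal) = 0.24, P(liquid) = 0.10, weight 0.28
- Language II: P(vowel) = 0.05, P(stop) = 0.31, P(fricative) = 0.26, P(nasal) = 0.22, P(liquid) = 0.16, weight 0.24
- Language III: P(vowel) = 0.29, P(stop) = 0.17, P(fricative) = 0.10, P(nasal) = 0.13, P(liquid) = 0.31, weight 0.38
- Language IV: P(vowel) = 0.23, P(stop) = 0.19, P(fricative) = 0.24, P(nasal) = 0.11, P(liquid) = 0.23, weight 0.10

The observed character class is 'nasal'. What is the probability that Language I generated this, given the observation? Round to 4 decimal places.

0.3725

P(component k | x) = w_k·f_k(x) / marginal(x), where marginal(x) = Σ_j w_j·f_j(x).
Categorical probabilities:
  f_I = P(nasal | comp) = 0.24
  f_II = P(nasal | comp) = 0.22
  f_III = P(nasal | comp) = 0.13
  f_IV = P(nasal | comp) = 0.11
Multiply by the mixture weights:
  w_I·f_I = 0.28 × 0.24 = 0.0672
  w_II·f_II = 0.24 × 0.22 = 0.0528
  w_III·f_III = 0.38 × 0.13 = 0.0494
  w_IV·f_IV = 0.10 × 0.11 = 0.011
Evidence: 0.0672 + 0.0528 + 0.0494 + 0.011 = 0.1804
Responsibility of Language I: 0.0672 / 0.1804 ≈ 0.3725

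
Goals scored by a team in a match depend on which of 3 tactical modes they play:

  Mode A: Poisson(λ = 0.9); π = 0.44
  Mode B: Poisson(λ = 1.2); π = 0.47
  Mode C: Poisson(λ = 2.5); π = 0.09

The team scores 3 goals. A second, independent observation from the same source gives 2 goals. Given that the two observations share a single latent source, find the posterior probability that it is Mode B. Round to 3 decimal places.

0.509

Posterior ∝ prior × likelihood, so P(k | x) ∝ π_k f_k(x); normalise over all components.
Since both observations come from the same component, the likelihood for component k is f_k(x₁)·f_k(x₂).
  p_A = [0.0493982] × [0.164661] = 0.00813395
  p_B = [0.0867439] × [0.21686] = 0.0188113
  p_C = [0.213763] × [0.256516] = 0.0548336
Weight by the priors:
  π_A·p_A = 0.44 × 0.00813395 = 0.00357894
  π_B·p_B = 0.47 × 0.0188113 = 0.0088413
  π_C·p_C = 0.09 × 0.0548336 = 0.00493502
Denominator: 0.00357894 + 0.0088413 + 0.00493502 = 0.0173553
Responsibility of Mode B: 0.0088413 / 0.0173553 ≈ 0.509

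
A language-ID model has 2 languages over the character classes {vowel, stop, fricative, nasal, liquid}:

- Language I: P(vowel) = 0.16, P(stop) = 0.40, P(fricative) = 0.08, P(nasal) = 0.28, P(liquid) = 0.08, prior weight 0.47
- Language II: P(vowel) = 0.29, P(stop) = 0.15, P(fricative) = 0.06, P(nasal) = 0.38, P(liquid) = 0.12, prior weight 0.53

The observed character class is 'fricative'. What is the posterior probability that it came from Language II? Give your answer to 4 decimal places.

0.4582

Apply Bayes' rule: the posterior for each component is proportional to its prior times its likelihood at x.
Evaluate each component's likelihood at the observed value:
  L_I = P(fricative | comp) = 0.08
  L_II = P(fricative | comp) = 0.06
Weight by the priors:
  π_I·L_I = 0.47 × 0.08 = 0.0376
  π_II·L_II = 0.53 × 0.06 = 0.0318
Sum: 0.0376 + 0.0318 = 0.0694
So the posterior for Language II is 0.0318 / 0.0694 ≈ 0.4582.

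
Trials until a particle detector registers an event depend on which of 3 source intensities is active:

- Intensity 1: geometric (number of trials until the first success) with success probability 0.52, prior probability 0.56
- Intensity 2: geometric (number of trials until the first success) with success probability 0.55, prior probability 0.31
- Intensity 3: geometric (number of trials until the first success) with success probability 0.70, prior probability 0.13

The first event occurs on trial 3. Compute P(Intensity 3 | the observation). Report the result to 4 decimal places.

Posterior ∝ prior × likelihood, so P(k | x) ∝ P(Z=k) f_k(x); normalise over all components.
Evaluate each component's likelihood at the observed value:
  L_1 = 0.119808
  L_2 = 0.111375
  L_3 = 0.063
Prior × likelihood for each component:
  P(Z=1)·L_1 = 0.56 × 0.119808 = 0.0670925
  P(Z=2)·L_2 = 0.31 × 0.111375 = 0.0345262
  P(Z=3)·L_3 = 0.13 × 0.063 = 0.00819
Normaliser: 0.0670925 + 0.0345262 + 0.00819 = 0.109809
Responsibility of Intensity 3: 0.00819 / 0.109809 ≈ 0.0746

0.0746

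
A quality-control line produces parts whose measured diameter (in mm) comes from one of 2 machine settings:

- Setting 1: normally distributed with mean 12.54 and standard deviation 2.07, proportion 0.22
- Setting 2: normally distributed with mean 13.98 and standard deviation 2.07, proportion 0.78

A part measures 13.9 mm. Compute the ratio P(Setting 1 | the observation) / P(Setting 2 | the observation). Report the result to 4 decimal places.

The posterior odds equal the prior odds times the likelihood ratio: (π_i/π_j)·(f_i(x)/f_j(x)).
Component likelihoods at x = 13.9 mm:
  L_1 = 0.155313
  L_2 = 0.192582
Posterior odds = (π_1·L_1) / (π_2·L_2) = (0.22·0.155313) / (0.78·0.192582) = 0.0341688 / 0.150214 ≈ 0.2275

0.2275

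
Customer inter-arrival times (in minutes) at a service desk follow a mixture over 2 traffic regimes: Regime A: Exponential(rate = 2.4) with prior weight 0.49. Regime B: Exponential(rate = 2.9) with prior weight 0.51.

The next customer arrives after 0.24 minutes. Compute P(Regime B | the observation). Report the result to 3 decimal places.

0.527

Apply Bayes' rule: the posterior for each component is proportional to its prior times its likelihood at x.
Exponential densities:
  f_A = 1.34914
  f_B = 1.44587
Multiply by the mixture weights:
  w_A·f_A = 0.49 × 1.34914 = 0.66108
  w_B·f_B = 0.51 × 1.44587 = 0.737393
Normaliser: 0.66108 + 0.737393 = 1.39847
P(Regime B | the observation) = 0.737393 / 1.39847 ≈ 0.527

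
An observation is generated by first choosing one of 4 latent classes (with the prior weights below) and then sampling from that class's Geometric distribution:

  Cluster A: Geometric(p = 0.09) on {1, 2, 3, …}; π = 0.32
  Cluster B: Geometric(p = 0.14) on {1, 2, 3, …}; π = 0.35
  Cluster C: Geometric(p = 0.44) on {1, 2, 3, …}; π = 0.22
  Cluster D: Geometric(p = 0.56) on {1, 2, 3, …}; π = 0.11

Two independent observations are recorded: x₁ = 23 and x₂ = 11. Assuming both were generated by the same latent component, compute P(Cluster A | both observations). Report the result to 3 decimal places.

0.697

P(component k | x) = π_k·f_k(x) / marginal(x), where marginal(x) = Σ_j π_j·f_j(x).
Since both observations come from the same component, the likelihood for component k is f_k(x₁)·f_k(x₂).
  L_A = [0.09·(1−0.09)^22 = 0.09·0.125577 = 0.0113019] × [0.0350475] = 0.000396104
  L_B = [0.14·(1−0.14)^22 = 0.14·0.0362215 = 0.005071] × [0.0309822] = 0.000157111
  L_C = [0.44·(1−0.44)^22 = 0.44·2.88494e-06 = 1.26937e-06] × [0.00133454] = 1.69403e-09
  L_D = [0.56·(1−0.56)^22 = 0.56·1.43205e-08 = 8.01949e-09] × [0.000152305] = 1.22141e-12
Prior × likelihood for each component:
  π_A·L_A = 0.32 × 0.000396104 = 0.000126753
  π_B·L_B = 0.35 × 0.000157111 = 5.49888e-05
  π_C·L_C = 0.22 × 1.69403e-09 = 3.72688e-10
  π_D·L_D = 0.11 × 1.22141e-12 = 1.34355e-13
Marginal: 0.000126753 + 5.49888e-05 + 3.72688e-10 + 1.34355e-13 = 0.000181743
P(Cluster A | x₁,x₂) ≈ 0.697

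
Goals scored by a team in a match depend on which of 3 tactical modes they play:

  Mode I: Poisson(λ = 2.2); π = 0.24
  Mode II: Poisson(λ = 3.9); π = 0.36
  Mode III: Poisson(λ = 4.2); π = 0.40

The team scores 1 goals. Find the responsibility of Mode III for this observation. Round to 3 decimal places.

0.225

The responsibility of component k is P(Z=k) f_k(x) divided by Σ_j P(Z=j) f_j(x).
Evaluate each component's likelihood at the observed value:
  f_I = e^(−2.2)·2.2^1/1! = 0.243767
  f_II = e^(−3.9)·3.9^1/1! = 0.0789435
  f_III = e^(−4.2)·4.2^1/1! = 0.0629814
Prior × likelihood for each component:
  P(Z=I)·f_I = 0.24 × 0.243767 = 0.0585041
  P(Z=II)·f_II = 0.36 × 0.0789435 = 0.0284196
  P(Z=III)·f_III = 0.40 × 0.0629814 = 0.0251926
Evidence: 0.0585041 + 0.0284196 + 0.0251926 = 0.112116
P(Mode III | data) ≈ 0.225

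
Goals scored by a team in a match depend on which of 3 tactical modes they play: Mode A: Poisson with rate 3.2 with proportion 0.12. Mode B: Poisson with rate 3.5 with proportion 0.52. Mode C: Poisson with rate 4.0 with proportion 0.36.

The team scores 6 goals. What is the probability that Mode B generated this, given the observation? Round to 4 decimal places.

0.4722

Posterior ∝ prior × likelihood, so P(k | x) ∝ π_k f_k(x); normalise over all components.
Component likelihoods at x = 6 goals:
  f_A = 0.060789
  f_B = 0.0770983
  f_C = 0.104196
Multiply by the mixture weights:
  π_A·f_A = 0.12 × 0.060789 = 0.00729468
  π_B·f_B = 0.52 × 0.0770983 = 0.0400911
  π_C·f_C = 0.36 × 0.104196 = 0.0375104
Marginal: 0.00729468 + 0.0400911 + 0.0375104 = 0.0848963
Responsibility of Mode B: 0.0400911 / 0.0848963 ≈ 0.4722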